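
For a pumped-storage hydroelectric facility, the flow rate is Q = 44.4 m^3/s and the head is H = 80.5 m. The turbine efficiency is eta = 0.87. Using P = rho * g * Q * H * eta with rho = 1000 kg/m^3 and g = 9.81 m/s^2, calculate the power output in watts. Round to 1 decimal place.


Apply the hydropower formula P = rho * g * Q * H * eta
rho * g = 1000 * 9.81 = 9810.0
P = 9810.0 * 44.4 * 80.5 * 0.87
P = 30504724.7 W

30504724.7


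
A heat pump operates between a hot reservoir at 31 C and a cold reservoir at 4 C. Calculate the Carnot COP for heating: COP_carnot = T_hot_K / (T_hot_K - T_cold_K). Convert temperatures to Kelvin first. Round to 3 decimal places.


Convert to Kelvin:
  T_hot = 31 + 273.15 = 304.15 K
  T_cold = 4 + 273.15 = 277.15 K
Apply Carnot COP formula:
  COP = T_hot_K / (T_hot_K - T_cold_K) = 304.15 / 27.0
  COP = 11.265

11.265


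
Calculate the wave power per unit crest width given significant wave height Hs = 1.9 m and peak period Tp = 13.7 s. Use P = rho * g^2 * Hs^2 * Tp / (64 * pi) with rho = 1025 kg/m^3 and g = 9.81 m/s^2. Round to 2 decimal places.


Apply wave power formula:
  g^2 = 9.81^2 = 96.2361
  Hs^2 = 1.9^2 = 3.61
  Numerator = rho * g^2 * Hs^2 * Tp = 1025 * 96.2361 * 3.61 * 13.7 = 4878537.52
  Denominator = 64 * pi = 201.0619
  P = 4878537.52 / 201.0619 = 24263.86 W/m

24263.86


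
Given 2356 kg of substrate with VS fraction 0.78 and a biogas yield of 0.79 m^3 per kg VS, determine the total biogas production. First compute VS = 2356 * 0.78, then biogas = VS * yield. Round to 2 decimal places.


Compute volatile solids:
  VS = mass * VS_fraction = 2356 * 0.78 = 1837.68 kg
Calculate biogas volume:
  Biogas = VS * specific_yield = 1837.68 * 0.79
  Biogas = 1451.77 m^3

1451.77


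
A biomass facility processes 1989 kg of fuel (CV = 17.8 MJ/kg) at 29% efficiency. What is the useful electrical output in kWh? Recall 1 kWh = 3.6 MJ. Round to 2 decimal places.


Total energy = mass * CV = 1989 * 17.8 = 35404.2 MJ
Useful energy = total * eta = 35404.2 * 0.29 = 10267.22 MJ
Convert to kWh: 10267.22 / 3.6
Useful energy = 2852.01 kWh

2852.01


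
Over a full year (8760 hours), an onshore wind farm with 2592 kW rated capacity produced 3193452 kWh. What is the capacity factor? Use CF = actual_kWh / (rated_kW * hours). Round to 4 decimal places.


Capacity factor = actual output / maximum possible output
Maximum possible = rated * hours = 2592 * 8760 = 22705920 kWh
CF = 3193452 / 22705920
CF = 0.1406

0.1406


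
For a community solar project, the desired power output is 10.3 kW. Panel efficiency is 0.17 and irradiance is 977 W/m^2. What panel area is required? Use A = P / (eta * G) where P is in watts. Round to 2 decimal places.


Convert target power to watts: P = 10.3 * 1000 = 10300.0 W
Compute denominator: eta * G = 0.17 * 977 = 166.09
Required area A = P / (eta * G) = 10300.0 / 166.09
A = 62.01 m^2

62.01


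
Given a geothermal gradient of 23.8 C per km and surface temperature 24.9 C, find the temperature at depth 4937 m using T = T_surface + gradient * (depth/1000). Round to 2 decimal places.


Convert depth to km: 4937 / 1000 = 4.937 km
Temperature increase = gradient * depth_km = 23.8 * 4.937 = 117.5 C
Temperature at depth = T_surface + delta_T = 24.9 + 117.5
T = 142.40 C

142.40


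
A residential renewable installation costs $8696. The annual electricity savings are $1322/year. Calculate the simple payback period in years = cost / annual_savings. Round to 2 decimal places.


Simple payback period = initial cost / annual savings
Payback = 8696 / 1322
Payback = 6.58 years

6.58


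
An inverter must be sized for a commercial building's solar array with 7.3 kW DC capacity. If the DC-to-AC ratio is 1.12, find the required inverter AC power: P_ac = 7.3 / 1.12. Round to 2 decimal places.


The inverter AC capacity is determined by the DC/AC ratio.
Given: P_dc = 7.3 kW, DC/AC ratio = 1.12
P_ac = P_dc / ratio = 7.3 / 1.12
P_ac = 6.52 kW

6.52


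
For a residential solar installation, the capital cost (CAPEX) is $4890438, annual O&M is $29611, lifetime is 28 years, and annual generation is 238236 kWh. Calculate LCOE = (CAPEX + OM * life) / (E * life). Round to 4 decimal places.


Total cost = CAPEX + OM * lifetime = 4890438 + 29611 * 28 = 4890438 + 829108 = 5719546
Total generation = annual * lifetime = 238236 * 28 = 6670608 kWh
LCOE = 5719546 / 6670608
LCOE = 0.8574 $/kWh

0.8574


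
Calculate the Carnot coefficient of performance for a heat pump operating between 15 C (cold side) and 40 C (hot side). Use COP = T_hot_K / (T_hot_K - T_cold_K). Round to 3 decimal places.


Convert to Kelvin:
  T_hot = 40 + 273.15 = 313.15 K
  T_cold = 15 + 273.15 = 288.15 K
Apply Carnot COP formula:
  COP = T_hot_K / (T_hot_K - T_cold_K) = 313.15 / 25.0
  COP = 12.526

12.526


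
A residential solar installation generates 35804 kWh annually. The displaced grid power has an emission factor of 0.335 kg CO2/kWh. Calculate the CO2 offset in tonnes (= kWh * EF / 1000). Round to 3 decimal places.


CO2 offset in kg = generation * emission_factor
CO2 offset = 35804 * 0.335 = 11994.34 kg
Convert to tonnes:
  CO2 offset = 11994.34 / 1000 = 11.994 tonnes

11.994


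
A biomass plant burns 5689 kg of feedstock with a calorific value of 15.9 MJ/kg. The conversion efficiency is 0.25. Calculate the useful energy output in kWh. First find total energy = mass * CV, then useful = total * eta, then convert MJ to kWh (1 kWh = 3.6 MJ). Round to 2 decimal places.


Total energy = mass * CV = 5689 * 15.9 = 90455.1 MJ
Useful energy = total * eta = 90455.1 * 0.25 = 22613.78 MJ
Convert to kWh: 22613.78 / 3.6
Useful energy = 6281.60 kWh

6281.60


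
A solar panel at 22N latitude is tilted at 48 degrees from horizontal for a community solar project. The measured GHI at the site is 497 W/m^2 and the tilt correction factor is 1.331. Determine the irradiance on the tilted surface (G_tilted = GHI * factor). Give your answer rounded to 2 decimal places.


Identify the given values:
  GHI = 497 W/m^2, tilt correction factor = 1.331
Apply the formula G_tilted = GHI * factor:
  G_tilted = 497 * 1.331
  G_tilted = 661.51 W/m^2

661.51


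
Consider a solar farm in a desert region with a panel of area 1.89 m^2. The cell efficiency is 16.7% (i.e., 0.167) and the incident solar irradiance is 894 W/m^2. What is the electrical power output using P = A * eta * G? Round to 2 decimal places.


Use the solar power formula P = A * eta * G.
Given: A = 1.89 m^2, eta = 0.167, G = 894 W/m^2
P = 1.89 * 0.167 * 894
P = 282.17 W

282.17


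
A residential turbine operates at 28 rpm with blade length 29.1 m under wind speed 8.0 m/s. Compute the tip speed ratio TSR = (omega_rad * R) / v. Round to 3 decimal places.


Convert rotational speed to rad/s:
  omega = 28 * 2 * pi / 60 = 2.9322 rad/s
Compute tip speed:
  v_tip = omega * R = 2.9322 * 29.1 = 85.326 m/s
Tip speed ratio:
  TSR = v_tip / v_wind = 85.326 / 8.0 = 10.666

10.666


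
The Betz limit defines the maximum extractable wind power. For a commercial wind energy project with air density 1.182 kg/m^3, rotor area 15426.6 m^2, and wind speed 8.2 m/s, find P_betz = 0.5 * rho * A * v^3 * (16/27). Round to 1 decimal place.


The Betz coefficient Cp_max = 16/27 = 0.5926
v^3 = 8.2^3 = 551.368
P_betz = 0.5 * rho * A * v^3 * Cp_max
P_betz = 0.5 * 1.182 * 15426.6 * 551.368 * 0.5926
P_betz = 2978896.9 W

2978896.9


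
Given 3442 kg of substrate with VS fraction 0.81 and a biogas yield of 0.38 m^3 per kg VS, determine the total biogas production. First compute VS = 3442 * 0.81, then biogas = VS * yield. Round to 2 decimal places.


Compute volatile solids:
  VS = mass * VS_fraction = 3442 * 0.81 = 2788.02 kg
Calculate biogas volume:
  Biogas = VS * specific_yield = 2788.02 * 0.38
  Biogas = 1059.45 m^3

1059.45


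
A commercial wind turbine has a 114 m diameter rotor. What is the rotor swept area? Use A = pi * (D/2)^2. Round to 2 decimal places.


Compute the rotor radius:
  r = D / 2 = 114 / 2 = 57.0 m
Calculate swept area:
  A = pi * r^2 = pi * 57.0^2
  A = 10207.03 m^2

10207.03


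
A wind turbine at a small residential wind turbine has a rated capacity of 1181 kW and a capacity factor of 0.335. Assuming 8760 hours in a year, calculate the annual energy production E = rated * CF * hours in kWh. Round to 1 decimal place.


Annual energy = rated_kW * capacity_factor * hours_per_year
Given: P_rated = 1181 kW, CF = 0.335, hours = 8760
E = 1181 * 0.335 * 8760
E = 3465762.6 kWh

3465762.6


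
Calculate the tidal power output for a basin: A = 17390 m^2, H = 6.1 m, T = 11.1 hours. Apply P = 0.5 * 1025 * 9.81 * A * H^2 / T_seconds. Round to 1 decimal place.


Convert period to seconds: T = 11.1 * 3600 = 39960.0 s
H^2 = 6.1^2 = 37.21
P = 0.5 * rho * g * A * H^2 / T
P = 0.5 * 1025 * 9.81 * 17390 * 37.21 / 39960.0
P = 81413.5 W

81413.5


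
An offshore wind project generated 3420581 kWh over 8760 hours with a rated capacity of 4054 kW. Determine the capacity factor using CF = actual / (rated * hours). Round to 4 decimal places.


Capacity factor = actual output / maximum possible output
Maximum possible = rated * hours = 4054 * 8760 = 35513040 kWh
CF = 3420581 / 35513040
CF = 0.0963

0.0963


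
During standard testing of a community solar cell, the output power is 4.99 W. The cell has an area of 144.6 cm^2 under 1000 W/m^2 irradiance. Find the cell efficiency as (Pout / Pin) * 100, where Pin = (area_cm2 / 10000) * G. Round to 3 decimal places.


First compute the input power:
  Pin = area_cm2 / 10000 * G = 144.6 / 10000 * 1000 = 14.46 W
Then compute efficiency:
  Efficiency = (Pout / Pin) * 100 = (4.99 / 14.46) * 100
  Efficiency = 34.509%

34.509


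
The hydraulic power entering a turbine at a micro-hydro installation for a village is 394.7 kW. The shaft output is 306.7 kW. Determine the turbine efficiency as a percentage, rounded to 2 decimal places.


Turbine efficiency = (output power / input power) * 100
eta = (306.7 / 394.7) * 100
eta = 77.70%

77.70


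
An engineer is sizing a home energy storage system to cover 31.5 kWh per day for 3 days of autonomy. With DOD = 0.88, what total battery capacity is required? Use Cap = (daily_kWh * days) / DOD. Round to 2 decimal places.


Total energy needed = daily * days = 31.5 * 3 = 94.5 kWh
Account for depth of discharge:
  Cap = total_energy / DOD = 94.5 / 0.88
  Cap = 107.39 kWh

107.39


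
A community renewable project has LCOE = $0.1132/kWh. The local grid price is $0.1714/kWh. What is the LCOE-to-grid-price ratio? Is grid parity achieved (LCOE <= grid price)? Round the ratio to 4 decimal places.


Compare LCOE to grid price:
  LCOE = $0.1132/kWh, Grid price = $0.1714/kWh
  Ratio = LCOE / grid_price = 0.1132 / 0.1714 = 0.6604
  Grid parity achieved (ratio <= 1)? yes

0.6604


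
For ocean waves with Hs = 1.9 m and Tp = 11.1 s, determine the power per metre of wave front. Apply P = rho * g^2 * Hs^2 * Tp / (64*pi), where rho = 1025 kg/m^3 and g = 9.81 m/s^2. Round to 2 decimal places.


Apply wave power formula:
  g^2 = 9.81^2 = 96.2361
  Hs^2 = 1.9^2 = 3.61
  Numerator = rho * g^2 * Hs^2 * Tp = 1025 * 96.2361 * 3.61 * 11.1 = 3952683.68
  Denominator = 64 * pi = 201.0619
  P = 3952683.68 / 201.0619 = 19659.04 W/m

19659.04


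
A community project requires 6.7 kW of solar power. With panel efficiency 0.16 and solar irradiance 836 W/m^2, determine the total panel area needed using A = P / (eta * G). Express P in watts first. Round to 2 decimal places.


Convert target power to watts: P = 6.7 * 1000 = 6700.0 W
Compute denominator: eta * G = 0.16 * 836 = 133.76
Required area A = P / (eta * G) = 6700.0 / 133.76
A = 50.09 m^2

50.09


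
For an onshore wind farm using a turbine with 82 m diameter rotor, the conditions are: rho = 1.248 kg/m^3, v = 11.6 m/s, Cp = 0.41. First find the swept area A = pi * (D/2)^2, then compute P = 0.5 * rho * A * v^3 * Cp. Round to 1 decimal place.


Step 1 -- Compute swept area:
  A = pi * (D/2)^2 = pi * (82/2)^2 = 5281.02 m^2
Step 2 -- Apply wind power equation:
  P = 0.5 * rho * A * v^3 * Cp
  v^3 = 11.6^3 = 1560.896
  P = 0.5 * 1.248 * 5281.02 * 1560.896 * 0.41
  P = 2108919.5 W

2108919.5


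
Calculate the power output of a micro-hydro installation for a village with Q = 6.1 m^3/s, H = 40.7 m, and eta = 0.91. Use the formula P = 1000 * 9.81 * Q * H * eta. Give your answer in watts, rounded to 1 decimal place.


Apply the hydropower formula P = rho * g * Q * H * eta
rho * g = 1000 * 9.81 = 9810.0
P = 9810.0 * 6.1 * 40.7 * 0.91
P = 2216331.1 W

2216331.1


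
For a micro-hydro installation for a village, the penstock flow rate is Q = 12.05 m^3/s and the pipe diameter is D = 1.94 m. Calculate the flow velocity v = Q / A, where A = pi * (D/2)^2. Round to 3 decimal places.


Compute pipe cross-sectional area:
  A = pi * (D/2)^2 = pi * (1.94/2)^2 = 2.9559 m^2
Calculate velocity:
  v = Q / A = 12.05 / 2.9559
  v = 4.077 m/s

4.077


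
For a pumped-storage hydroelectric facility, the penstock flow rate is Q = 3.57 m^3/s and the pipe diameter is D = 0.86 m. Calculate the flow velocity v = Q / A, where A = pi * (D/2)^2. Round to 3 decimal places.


Compute pipe cross-sectional area:
  A = pi * (D/2)^2 = pi * (0.86/2)^2 = 0.5809 m^2
Calculate velocity:
  v = Q / A = 3.57 / 0.5809
  v = 6.146 m/s

6.146


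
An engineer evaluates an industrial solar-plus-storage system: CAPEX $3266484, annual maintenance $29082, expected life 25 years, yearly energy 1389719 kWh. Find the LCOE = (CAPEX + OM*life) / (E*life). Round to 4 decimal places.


Total cost = CAPEX + OM * lifetime = 3266484 + 29082 * 25 = 3266484 + 727050 = 3993534
Total generation = annual * lifetime = 1389719 * 25 = 34742975 kWh
LCOE = 3993534 / 34742975
LCOE = 0.1149 $/kWh

0.1149


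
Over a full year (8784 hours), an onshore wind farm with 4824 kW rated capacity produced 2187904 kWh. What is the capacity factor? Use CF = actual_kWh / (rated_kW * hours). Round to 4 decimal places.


Capacity factor = actual output / maximum possible output
Maximum possible = rated * hours = 4824 * 8784 = 42374016 kWh
CF = 2187904 / 42374016
CF = 0.0516

0.0516


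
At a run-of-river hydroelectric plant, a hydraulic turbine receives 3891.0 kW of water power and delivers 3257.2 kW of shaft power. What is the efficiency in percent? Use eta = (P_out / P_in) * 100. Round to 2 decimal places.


Turbine efficiency = (output power / input power) * 100
eta = (3257.2 / 3891.0) * 100
eta = 83.71%

83.71


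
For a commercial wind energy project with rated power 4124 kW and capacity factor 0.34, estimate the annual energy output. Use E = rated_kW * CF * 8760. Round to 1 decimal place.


Annual energy = rated_kW * capacity_factor * hours_per_year
Given: P_rated = 4124 kW, CF = 0.34, hours = 8760
E = 4124 * 0.34 * 8760
E = 12282921.6 kWh

12282921.6


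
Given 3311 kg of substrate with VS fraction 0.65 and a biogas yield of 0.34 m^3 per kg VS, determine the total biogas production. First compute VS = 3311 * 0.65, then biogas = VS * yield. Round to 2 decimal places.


Compute volatile solids:
  VS = mass * VS_fraction = 3311 * 0.65 = 2152.15 kg
Calculate biogas volume:
  Biogas = VS * specific_yield = 2152.15 * 0.34
  Biogas = 731.73 m^3

731.73


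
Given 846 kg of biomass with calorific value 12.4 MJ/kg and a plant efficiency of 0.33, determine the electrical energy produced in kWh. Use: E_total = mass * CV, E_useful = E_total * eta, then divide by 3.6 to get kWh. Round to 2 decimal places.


Total energy = mass * CV = 846 * 12.4 = 10490.4 MJ
Useful energy = total * eta = 10490.4 * 0.33 = 3461.83 MJ
Convert to kWh: 3461.83 / 3.6
Useful energy = 961.62 kWh

961.62


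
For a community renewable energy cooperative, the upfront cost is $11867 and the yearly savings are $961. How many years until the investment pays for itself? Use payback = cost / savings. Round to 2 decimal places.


Simple payback period = initial cost / annual savings
Payback = 11867 / 961
Payback = 12.35 years

12.35


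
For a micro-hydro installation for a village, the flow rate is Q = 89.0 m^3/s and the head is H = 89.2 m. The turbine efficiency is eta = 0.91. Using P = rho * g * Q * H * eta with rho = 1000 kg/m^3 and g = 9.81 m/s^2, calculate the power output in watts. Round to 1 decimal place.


Apply the hydropower formula P = rho * g * Q * H * eta
rho * g = 1000 * 9.81 = 9810.0
P = 9810.0 * 89.0 * 89.2 * 0.91
P = 70870461.5 W

70870461.5


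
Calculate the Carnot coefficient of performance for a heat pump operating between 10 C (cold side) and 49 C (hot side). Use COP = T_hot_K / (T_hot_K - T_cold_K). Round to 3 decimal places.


Convert to Kelvin:
  T_hot = 49 + 273.15 = 322.15 K
  T_cold = 10 + 273.15 = 283.15 K
Apply Carnot COP formula:
  COP = T_hot_K / (T_hot_K - T_cold_K) = 322.15 / 39.0
  COP = 8.260

8.260


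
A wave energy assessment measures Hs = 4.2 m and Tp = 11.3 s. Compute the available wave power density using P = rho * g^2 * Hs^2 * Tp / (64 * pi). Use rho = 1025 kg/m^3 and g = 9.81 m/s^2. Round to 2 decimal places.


Apply wave power formula:
  g^2 = 9.81^2 = 96.2361
  Hs^2 = 4.2^2 = 17.64
  Numerator = rho * g^2 * Hs^2 * Tp = 1025 * 96.2361 * 17.64 * 11.3 = 19662507.64
  Denominator = 64 * pi = 201.0619
  P = 19662507.64 / 201.0619 = 97793.29 W/m

97793.29


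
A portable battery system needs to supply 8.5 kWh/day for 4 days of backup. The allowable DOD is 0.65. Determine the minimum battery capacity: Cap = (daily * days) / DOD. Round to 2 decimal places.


Total energy needed = daily * days = 8.5 * 4 = 34.0 kWh
Account for depth of discharge:
  Cap = total_energy / DOD = 34.0 / 0.65
  Cap = 52.31 kWh

52.31


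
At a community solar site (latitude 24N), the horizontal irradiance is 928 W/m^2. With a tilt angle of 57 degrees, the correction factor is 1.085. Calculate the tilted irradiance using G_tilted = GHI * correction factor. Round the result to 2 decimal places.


Identify the given values:
  GHI = 928 W/m^2, tilt correction factor = 1.085
Apply the formula G_tilted = GHI * factor:
  G_tilted = 928 * 1.085
  G_tilted = 1006.88 W/m^2

1006.88


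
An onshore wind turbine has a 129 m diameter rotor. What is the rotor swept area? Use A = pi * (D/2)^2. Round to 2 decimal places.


Compute the rotor radius:
  r = D / 2 = 129 / 2 = 64.5 m
Calculate swept area:
  A = pi * r^2 = pi * 64.5^2
  A = 13069.81 m^2

13069.81


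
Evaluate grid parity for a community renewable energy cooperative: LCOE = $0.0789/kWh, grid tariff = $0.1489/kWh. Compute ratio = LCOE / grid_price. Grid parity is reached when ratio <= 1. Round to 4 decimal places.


Compare LCOE to grid price:
  LCOE = $0.0789/kWh, Grid price = $0.1489/kWh
  Ratio = LCOE / grid_price = 0.0789 / 0.1489 = 0.5299
  Grid parity achieved (ratio <= 1)? yes

0.5299


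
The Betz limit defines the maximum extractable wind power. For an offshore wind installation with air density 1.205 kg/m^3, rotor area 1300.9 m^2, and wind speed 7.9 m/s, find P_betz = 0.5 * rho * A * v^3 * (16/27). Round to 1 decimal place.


The Betz coefficient Cp_max = 16/27 = 0.5926
v^3 = 7.9^3 = 493.039
P_betz = 0.5 * rho * A * v^3 * Cp_max
P_betz = 0.5 * 1.205 * 1300.9 * 493.039 * 0.5926
P_betz = 229001.6 W

229001.6


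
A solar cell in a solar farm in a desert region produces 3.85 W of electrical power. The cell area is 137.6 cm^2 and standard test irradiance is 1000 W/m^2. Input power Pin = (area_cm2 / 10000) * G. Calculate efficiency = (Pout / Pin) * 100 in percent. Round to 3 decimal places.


First compute the input power:
  Pin = area_cm2 / 10000 * G = 137.6 / 10000 * 1000 = 13.76 W
Then compute efficiency:
  Efficiency = (Pout / Pin) * 100 = (3.85 / 13.76) * 100
  Efficiency = 27.980%

27.980


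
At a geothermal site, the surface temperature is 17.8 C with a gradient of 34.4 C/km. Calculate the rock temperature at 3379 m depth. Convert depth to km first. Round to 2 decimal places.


Convert depth to km: 3379 / 1000 = 3.379 km
Temperature increase = gradient * depth_km = 34.4 * 3.379 = 116.24 C
Temperature at depth = T_surface + delta_T = 17.8 + 116.24
T = 134.04 C

134.04


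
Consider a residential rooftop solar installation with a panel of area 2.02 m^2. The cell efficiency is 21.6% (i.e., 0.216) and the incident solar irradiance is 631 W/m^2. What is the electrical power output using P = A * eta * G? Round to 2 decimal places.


Use the solar power formula P = A * eta * G.
Given: A = 2.02 m^2, eta = 0.216, G = 631 W/m^2
P = 2.02 * 0.216 * 631
P = 275.32 W

275.32


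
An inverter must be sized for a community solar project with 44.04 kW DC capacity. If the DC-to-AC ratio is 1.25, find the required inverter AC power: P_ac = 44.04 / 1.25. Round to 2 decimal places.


The inverter AC capacity is determined by the DC/AC ratio.
Given: P_dc = 44.04 kW, DC/AC ratio = 1.25
P_ac = P_dc / ratio = 44.04 / 1.25
P_ac = 35.23 kW

35.23


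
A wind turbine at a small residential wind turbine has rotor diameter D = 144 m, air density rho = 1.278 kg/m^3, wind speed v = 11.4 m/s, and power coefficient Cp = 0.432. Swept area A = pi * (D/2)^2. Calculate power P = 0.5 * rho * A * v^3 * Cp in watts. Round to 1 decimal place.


Step 1 -- Compute swept area:
  A = pi * (D/2)^2 = pi * (144/2)^2 = 16286.02 m^2
Step 2 -- Apply wind power equation:
  P = 0.5 * rho * A * v^3 * Cp
  v^3 = 11.4^3 = 1481.544
  P = 0.5 * 1.278 * 16286.02 * 1481.544 * 0.432
  P = 6660610.3 W

6660610.3


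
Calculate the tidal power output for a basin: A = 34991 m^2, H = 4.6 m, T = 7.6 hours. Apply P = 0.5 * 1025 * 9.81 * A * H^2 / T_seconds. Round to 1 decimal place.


Convert period to seconds: T = 7.6 * 3600 = 27360.0 s
H^2 = 4.6^2 = 21.16
P = 0.5 * rho * g * A * H^2 / T
P = 0.5 * 1025 * 9.81 * 34991 * 21.16 / 27360.0
P = 136056.3 W

136056.3


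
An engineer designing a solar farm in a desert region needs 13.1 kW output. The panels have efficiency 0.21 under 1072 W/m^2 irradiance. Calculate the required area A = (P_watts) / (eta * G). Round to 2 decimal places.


Convert target power to watts: P = 13.1 * 1000 = 13100.0 W
Compute denominator: eta * G = 0.21 * 1072 = 225.12
Required area A = P / (eta * G) = 13100.0 / 225.12
A = 58.19 m^2

58.19


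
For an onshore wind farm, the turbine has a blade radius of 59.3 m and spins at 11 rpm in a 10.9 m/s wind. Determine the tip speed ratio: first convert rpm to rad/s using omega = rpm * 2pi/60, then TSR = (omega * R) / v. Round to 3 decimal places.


Convert rotational speed to rad/s:
  omega = 11 * 2 * pi / 60 = 1.1519 rad/s
Compute tip speed:
  v_tip = omega * R = 1.1519 * 59.3 = 68.309 m/s
Tip speed ratio:
  TSR = v_tip / v_wind = 68.309 / 10.9 = 6.267

6.267


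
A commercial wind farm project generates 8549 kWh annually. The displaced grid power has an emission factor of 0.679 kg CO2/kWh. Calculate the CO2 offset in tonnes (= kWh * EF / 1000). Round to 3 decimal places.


CO2 offset in kg = generation * emission_factor
CO2 offset = 8549 * 0.679 = 5804.77 kg
Convert to tonnes:
  CO2 offset = 5804.77 / 1000 = 5.805 tonnes

5.805


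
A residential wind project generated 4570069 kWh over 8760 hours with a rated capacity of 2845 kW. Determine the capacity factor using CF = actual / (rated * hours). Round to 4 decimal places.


Capacity factor = actual output / maximum possible output
Maximum possible = rated * hours = 2845 * 8760 = 24922200 kWh
CF = 4570069 / 24922200
CF = 0.1834

0.1834


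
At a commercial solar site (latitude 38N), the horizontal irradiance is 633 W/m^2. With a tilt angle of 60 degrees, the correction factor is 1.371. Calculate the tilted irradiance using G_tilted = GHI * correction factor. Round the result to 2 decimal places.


Identify the given values:
  GHI = 633 W/m^2, tilt correction factor = 1.371
Apply the formula G_tilted = GHI * factor:
  G_tilted = 633 * 1.371
  G_tilted = 867.84 W/m^2

867.84


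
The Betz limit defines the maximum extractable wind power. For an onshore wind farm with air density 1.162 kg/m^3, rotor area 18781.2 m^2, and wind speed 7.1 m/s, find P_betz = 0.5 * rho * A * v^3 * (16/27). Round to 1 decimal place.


The Betz coefficient Cp_max = 16/27 = 0.5926
v^3 = 7.1^3 = 357.911
P_betz = 0.5 * rho * A * v^3 * Cp_max
P_betz = 0.5 * 1.162 * 18781.2 * 357.911 * 0.5926
P_betz = 2314359.0 W

2314359.0


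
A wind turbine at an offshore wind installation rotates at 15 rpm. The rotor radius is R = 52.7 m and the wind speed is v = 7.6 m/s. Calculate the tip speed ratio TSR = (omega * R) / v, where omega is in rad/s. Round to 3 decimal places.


Convert rotational speed to rad/s:
  omega = 15 * 2 * pi / 60 = 1.5708 rad/s
Compute tip speed:
  v_tip = omega * R = 1.5708 * 52.7 = 82.781 m/s
Tip speed ratio:
  TSR = v_tip / v_wind = 82.781 / 7.6 = 10.892

10.892


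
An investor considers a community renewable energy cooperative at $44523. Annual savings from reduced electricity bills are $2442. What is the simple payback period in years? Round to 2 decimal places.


Simple payback period = initial cost / annual savings
Payback = 44523 / 2442
Payback = 18.23 years

18.23


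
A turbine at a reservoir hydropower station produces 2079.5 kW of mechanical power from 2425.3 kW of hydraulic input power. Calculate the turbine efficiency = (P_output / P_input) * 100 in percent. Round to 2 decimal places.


Turbine efficiency = (output power / input power) * 100
eta = (2079.5 / 2425.3) * 100
eta = 85.74%

85.74


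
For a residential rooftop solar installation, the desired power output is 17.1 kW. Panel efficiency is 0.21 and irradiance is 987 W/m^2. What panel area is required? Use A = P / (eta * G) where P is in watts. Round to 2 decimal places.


Convert target power to watts: P = 17.1 * 1000 = 17100.0 W
Compute denominator: eta * G = 0.21 * 987 = 207.27
Required area A = P / (eta * G) = 17100.0 / 207.27
A = 82.50 m^2

82.50


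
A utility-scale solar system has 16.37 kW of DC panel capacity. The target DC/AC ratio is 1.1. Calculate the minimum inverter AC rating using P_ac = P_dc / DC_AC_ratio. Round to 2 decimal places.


The inverter AC capacity is determined by the DC/AC ratio.
Given: P_dc = 16.37 kW, DC/AC ratio = 1.1
P_ac = P_dc / ratio = 16.37 / 1.1
P_ac = 14.88 kW

14.88


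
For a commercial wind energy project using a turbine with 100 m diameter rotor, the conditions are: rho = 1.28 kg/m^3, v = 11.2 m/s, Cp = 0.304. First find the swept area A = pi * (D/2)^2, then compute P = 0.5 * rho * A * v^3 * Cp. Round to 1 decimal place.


Step 1 -- Compute swept area:
  A = pi * (D/2)^2 = pi * (100/2)^2 = 7853.98 m^2
Step 2 -- Apply wind power equation:
  P = 0.5 * rho * A * v^3 * Cp
  v^3 = 11.2^3 = 1404.928
  P = 0.5 * 1.28 * 7853.98 * 1404.928 * 0.304
  P = 2146829.3 W

2146829.3


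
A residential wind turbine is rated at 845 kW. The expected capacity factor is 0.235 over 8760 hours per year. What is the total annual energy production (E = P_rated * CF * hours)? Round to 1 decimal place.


Annual energy = rated_kW * capacity_factor * hours_per_year
Given: P_rated = 845 kW, CF = 0.235, hours = 8760
E = 845 * 0.235 * 8760
E = 1739517.0 kWh

1739517.0


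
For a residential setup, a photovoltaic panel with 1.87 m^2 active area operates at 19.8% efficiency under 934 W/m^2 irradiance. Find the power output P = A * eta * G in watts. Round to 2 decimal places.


Use the solar power formula P = A * eta * G.
Given: A = 1.87 m^2, eta = 0.198, G = 934 W/m^2
P = 1.87 * 0.198 * 934
P = 345.82 W

345.82


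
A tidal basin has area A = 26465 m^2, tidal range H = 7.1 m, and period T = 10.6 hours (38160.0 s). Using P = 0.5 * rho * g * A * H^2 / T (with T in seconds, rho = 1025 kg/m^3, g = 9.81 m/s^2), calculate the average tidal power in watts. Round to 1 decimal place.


Convert period to seconds: T = 10.6 * 3600 = 38160.0 s
H^2 = 7.1^2 = 50.41
P = 0.5 * rho * g * A * H^2 / T
P = 0.5 * 1025 * 9.81 * 26465 * 50.41 / 38160.0
P = 175769.3 W

175769.3


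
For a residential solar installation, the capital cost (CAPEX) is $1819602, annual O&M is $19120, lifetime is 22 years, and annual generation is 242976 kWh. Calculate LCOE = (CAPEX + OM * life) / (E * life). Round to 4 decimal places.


Total cost = CAPEX + OM * lifetime = 1819602 + 19120 * 22 = 1819602 + 420640 = 2240242
Total generation = annual * lifetime = 242976 * 22 = 5345472 kWh
LCOE = 2240242 / 5345472
LCOE = 0.4191 $/kWh

0.4191


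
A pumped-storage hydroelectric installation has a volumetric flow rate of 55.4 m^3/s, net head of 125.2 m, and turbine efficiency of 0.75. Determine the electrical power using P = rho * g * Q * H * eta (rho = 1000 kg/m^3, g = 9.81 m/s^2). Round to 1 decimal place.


Apply the hydropower formula P = rho * g * Q * H * eta
rho * g = 1000 * 9.81 = 9810.0
P = 9810.0 * 55.4 * 125.2 * 0.75
P = 51032208.6 W

51032208.6


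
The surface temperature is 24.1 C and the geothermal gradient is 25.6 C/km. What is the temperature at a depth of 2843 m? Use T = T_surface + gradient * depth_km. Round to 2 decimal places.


Convert depth to km: 2843 / 1000 = 2.843 km
Temperature increase = gradient * depth_km = 25.6 * 2.843 = 72.78 C
Temperature at depth = T_surface + delta_T = 24.1 + 72.78
T = 96.88 C

96.88


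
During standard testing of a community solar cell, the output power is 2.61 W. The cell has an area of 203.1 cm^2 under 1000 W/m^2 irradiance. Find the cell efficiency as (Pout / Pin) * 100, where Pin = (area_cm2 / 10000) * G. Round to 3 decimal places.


First compute the input power:
  Pin = area_cm2 / 10000 * G = 203.1 / 10000 * 1000 = 20.31 W
Then compute efficiency:
  Efficiency = (Pout / Pin) * 100 = (2.61 / 20.31) * 100
  Efficiency = 12.851%

12.851


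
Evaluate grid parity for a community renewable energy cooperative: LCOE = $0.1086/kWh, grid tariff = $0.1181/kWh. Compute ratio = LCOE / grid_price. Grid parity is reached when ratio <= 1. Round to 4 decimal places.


Compare LCOE to grid price:
  LCOE = $0.1086/kWh, Grid price = $0.1181/kWh
  Ratio = LCOE / grid_price = 0.1086 / 0.1181 = 0.9196
  Grid parity achieved (ratio <= 1)? yes

0.9196


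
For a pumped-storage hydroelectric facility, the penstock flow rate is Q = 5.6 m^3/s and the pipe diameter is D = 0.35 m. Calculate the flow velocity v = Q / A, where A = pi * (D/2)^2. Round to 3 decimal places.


Compute pipe cross-sectional area:
  A = pi * (D/2)^2 = pi * (0.35/2)^2 = 0.0962 m^2
Calculate velocity:
  v = Q / A = 5.6 / 0.0962
  v = 58.205 m/s

58.205


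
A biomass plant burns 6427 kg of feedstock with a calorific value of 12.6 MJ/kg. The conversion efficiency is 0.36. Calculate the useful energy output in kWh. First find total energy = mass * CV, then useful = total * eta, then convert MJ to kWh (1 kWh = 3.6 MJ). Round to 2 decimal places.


Total energy = mass * CV = 6427 * 12.6 = 80980.2 MJ
Useful energy = total * eta = 80980.2 * 0.36 = 29152.87 MJ
Convert to kWh: 29152.87 / 3.6
Useful energy = 8098.02 kWh

8098.02


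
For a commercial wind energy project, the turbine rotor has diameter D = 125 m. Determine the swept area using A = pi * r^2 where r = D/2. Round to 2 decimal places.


Compute the rotor radius:
  r = D / 2 = 125 / 2 = 62.5 m
Calculate swept area:
  A = pi * r^2 = pi * 62.5^2
  A = 12271.85 m^2

12271.85


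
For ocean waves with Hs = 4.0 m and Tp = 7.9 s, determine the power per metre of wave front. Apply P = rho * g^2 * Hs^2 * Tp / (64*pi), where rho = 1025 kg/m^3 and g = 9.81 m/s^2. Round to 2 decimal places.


Apply wave power formula:
  g^2 = 9.81^2 = 96.2361
  Hs^2 = 4.0^2 = 16.0
  Numerator = rho * g^2 * Hs^2 * Tp = 1025 * 96.2361 * 16.0 * 7.9 = 12468349.12
  Denominator = 64 * pi = 201.0619
  P = 12468349.12 / 201.0619 = 62012.48 W/m

62012.48


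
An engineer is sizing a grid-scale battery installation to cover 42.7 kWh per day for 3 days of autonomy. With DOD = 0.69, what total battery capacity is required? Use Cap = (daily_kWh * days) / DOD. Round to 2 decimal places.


Total energy needed = daily * days = 42.7 * 3 = 128.1 kWh
Account for depth of discharge:
  Cap = total_energy / DOD = 128.1 / 0.69
  Cap = 185.65 kWh

185.65


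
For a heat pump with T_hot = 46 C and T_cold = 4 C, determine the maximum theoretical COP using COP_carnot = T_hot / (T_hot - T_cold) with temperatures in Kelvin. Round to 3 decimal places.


Convert to Kelvin:
  T_hot = 46 + 273.15 = 319.15 K
  T_cold = 4 + 273.15 = 277.15 K
Apply Carnot COP formula:
  COP = T_hot_K / (T_hot_K - T_cold_K) = 319.15 / 42.0
  COP = 7.599

7.599


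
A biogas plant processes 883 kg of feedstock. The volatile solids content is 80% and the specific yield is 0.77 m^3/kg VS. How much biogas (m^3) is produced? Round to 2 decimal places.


Compute volatile solids:
  VS = mass * VS_fraction = 883 * 0.8 = 706.4 kg
Calculate biogas volume:
  Biogas = VS * specific_yield = 706.4 * 0.77
  Biogas = 543.93 m^3

543.93


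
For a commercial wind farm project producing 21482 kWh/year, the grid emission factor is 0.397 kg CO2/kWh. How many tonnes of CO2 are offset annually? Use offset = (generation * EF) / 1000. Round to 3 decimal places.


CO2 offset in kg = generation * emission_factor
CO2 offset = 21482 * 0.397 = 8528.35 kg
Convert to tonnes:
  CO2 offset = 8528.35 / 1000 = 8.528 tonnes

8.528


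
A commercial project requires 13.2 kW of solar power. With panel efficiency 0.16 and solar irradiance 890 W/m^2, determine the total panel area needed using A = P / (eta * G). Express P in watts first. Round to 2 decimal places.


Convert target power to watts: P = 13.2 * 1000 = 13200.0 W
Compute denominator: eta * G = 0.16 * 890 = 142.4
Required area A = P / (eta * G) = 13200.0 / 142.4
A = 92.70 m^2

92.70


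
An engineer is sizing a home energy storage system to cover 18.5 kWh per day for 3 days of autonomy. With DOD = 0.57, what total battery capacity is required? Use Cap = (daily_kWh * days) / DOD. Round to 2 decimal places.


Total energy needed = daily * days = 18.5 * 3 = 55.5 kWh
Account for depth of discharge:
  Cap = total_energy / DOD = 55.5 / 0.57
  Cap = 97.37 kWh

97.37


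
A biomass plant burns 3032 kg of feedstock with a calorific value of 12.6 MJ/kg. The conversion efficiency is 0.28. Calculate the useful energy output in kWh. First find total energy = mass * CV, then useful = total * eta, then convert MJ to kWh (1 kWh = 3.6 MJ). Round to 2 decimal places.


Total energy = mass * CV = 3032 * 12.6 = 38203.2 MJ
Useful energy = total * eta = 38203.2 * 0.28 = 10696.9 MJ
Convert to kWh: 10696.9 / 3.6
Useful energy = 2971.36 kWh

2971.36


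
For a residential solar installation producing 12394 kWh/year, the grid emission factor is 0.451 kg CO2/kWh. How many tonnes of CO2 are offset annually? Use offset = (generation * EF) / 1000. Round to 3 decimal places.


CO2 offset in kg = generation * emission_factor
CO2 offset = 12394 * 0.451 = 5589.69 kg
Convert to tonnes:
  CO2 offset = 5589.69 / 1000 = 5.590 tonnes

5.590


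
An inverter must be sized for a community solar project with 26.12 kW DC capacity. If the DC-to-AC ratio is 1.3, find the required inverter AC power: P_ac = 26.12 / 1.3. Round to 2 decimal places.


The inverter AC capacity is determined by the DC/AC ratio.
Given: P_dc = 26.12 kW, DC/AC ratio = 1.3
P_ac = P_dc / ratio = 26.12 / 1.3
P_ac = 20.09 kW

20.09


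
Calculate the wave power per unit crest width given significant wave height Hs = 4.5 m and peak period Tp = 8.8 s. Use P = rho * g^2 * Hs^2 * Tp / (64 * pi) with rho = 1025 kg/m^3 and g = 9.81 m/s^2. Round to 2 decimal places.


Apply wave power formula:
  g^2 = 9.81^2 = 96.2361
  Hs^2 = 4.5^2 = 20.25
  Numerator = rho * g^2 * Hs^2 * Tp = 1025 * 96.2361 * 20.25 * 8.8 = 17578004.85
  Denominator = 64 * pi = 201.0619
  P = 17578004.85 / 201.0619 = 87425.82 W/m

87425.82


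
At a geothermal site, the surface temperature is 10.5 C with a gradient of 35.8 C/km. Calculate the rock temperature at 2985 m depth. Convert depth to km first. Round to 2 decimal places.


Convert depth to km: 2985 / 1000 = 2.985 km
Temperature increase = gradient * depth_km = 35.8 * 2.985 = 106.86 C
Temperature at depth = T_surface + delta_T = 10.5 + 106.86
T = 117.36 C

117.36


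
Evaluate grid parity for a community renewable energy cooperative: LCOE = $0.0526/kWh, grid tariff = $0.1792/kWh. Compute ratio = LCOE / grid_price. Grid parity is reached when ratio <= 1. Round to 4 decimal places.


Compare LCOE to grid price:
  LCOE = $0.0526/kWh, Grid price = $0.1792/kWh
  Ratio = LCOE / grid_price = 0.0526 / 0.1792 = 0.2935
  Grid parity achieved (ratio <= 1)? yes

0.2935


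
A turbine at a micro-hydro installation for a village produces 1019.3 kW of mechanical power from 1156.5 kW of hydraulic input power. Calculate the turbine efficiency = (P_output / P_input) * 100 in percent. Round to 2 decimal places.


Turbine efficiency = (output power / input power) * 100
eta = (1019.3 / 1156.5) * 100
eta = 88.14%

88.14


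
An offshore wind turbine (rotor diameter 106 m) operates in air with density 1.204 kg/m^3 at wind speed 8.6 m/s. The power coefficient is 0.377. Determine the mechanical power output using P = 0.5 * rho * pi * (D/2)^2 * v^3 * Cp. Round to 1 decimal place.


Step 1 -- Compute swept area:
  A = pi * (D/2)^2 = pi * (106/2)^2 = 8824.73 m^2
Step 2 -- Apply wind power equation:
  P = 0.5 * rho * A * v^3 * Cp
  v^3 = 8.6^3 = 636.056
  P = 0.5 * 1.204 * 8824.73 * 636.056 * 0.377
  P = 1273898.4 W

1273898.4


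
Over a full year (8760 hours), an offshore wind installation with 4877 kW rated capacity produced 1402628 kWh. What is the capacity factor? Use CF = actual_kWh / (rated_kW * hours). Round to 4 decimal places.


Capacity factor = actual output / maximum possible output
Maximum possible = rated * hours = 4877 * 8760 = 42722520 kWh
CF = 1402628 / 42722520
CF = 0.0328

0.0328


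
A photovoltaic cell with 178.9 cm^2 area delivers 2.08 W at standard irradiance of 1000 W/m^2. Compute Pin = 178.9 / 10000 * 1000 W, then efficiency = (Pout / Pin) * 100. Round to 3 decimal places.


First compute the input power:
  Pin = area_cm2 / 10000 * G = 178.9 / 10000 * 1000 = 17.89 W
Then compute efficiency:
  Efficiency = (Pout / Pin) * 100 = (2.08 / 17.89) * 100
  Efficiency = 11.627%

11.627


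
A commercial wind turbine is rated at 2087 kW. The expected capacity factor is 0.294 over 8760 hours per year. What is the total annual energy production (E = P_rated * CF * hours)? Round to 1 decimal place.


Annual energy = rated_kW * capacity_factor * hours_per_year
Given: P_rated = 2087 kW, CF = 0.294, hours = 8760
E = 2087 * 0.294 * 8760
E = 5374943.3 kWh

5374943.3


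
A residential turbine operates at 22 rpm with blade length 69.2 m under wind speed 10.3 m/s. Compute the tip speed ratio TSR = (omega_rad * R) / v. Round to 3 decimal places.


Convert rotational speed to rad/s:
  omega = 22 * 2 * pi / 60 = 2.3038 rad/s
Compute tip speed:
  v_tip = omega * R = 2.3038 * 69.2 = 159.425 m/s
Tip speed ratio:
  TSR = v_tip / v_wind = 159.425 / 10.3 = 15.478

15.478


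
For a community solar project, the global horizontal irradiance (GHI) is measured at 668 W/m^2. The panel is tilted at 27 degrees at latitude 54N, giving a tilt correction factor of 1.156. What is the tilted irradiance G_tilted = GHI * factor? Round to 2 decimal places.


Identify the given values:
  GHI = 668 W/m^2, tilt correction factor = 1.156
Apply the formula G_tilted = GHI * factor:
  G_tilted = 668 * 1.156
  G_tilted = 772.21 W/m^2

772.21


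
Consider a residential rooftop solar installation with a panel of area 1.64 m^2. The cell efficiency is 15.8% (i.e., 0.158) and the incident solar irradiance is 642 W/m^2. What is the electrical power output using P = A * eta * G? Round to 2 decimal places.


Use the solar power formula P = A * eta * G.
Given: A = 1.64 m^2, eta = 0.158, G = 642 W/m^2
P = 1.64 * 0.158 * 642
P = 166.36 W

166.36


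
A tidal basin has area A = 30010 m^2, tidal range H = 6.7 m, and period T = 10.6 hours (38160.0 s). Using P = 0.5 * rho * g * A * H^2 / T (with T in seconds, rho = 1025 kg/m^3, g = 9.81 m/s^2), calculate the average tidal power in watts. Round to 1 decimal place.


Convert period to seconds: T = 10.6 * 3600 = 38160.0 s
H^2 = 6.7^2 = 44.89
P = 0.5 * rho * g * A * H^2 / T
P = 0.5 * 1025 * 9.81 * 30010 * 44.89 / 38160.0
P = 177488.5 W

177488.5
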